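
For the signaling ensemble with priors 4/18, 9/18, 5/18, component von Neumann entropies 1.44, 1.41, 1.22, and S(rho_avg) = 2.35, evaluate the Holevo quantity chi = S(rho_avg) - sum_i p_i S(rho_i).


chi = S(rho) - sum_i p_i * S(rho_i)
Weighted entropy = 4/18 * 1.44 + 9/18 * 1.41 + 5/18 * 1.22
= 1.3639
chi = 2.35 - 1.3639
= 0.9861

0.9861


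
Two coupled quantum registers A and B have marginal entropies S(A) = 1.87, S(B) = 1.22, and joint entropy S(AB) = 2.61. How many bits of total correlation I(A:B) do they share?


I(A:B) = S(A) + S(B) - S(AB)
= 1.87 + 1.22 - 2.61
= 0.4800

0.4800


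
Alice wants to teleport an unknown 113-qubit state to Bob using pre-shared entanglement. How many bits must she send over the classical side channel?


Quantum teleportation requires 2 classical bits per qubit teleported.
113 qubit(s) -> 2 * 113 = 226 classical bits

226


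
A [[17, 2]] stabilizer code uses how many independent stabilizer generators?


For an [[n,k]] stabilizer code:
Number of stabilizer generators = n - k
= 17 - 2
= 15

15


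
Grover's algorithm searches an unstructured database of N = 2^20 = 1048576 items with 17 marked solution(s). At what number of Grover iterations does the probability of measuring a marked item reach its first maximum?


After j Grover iterations the success probability is P(j) = sin^2((2j+1)*theta), where sin(theta) = sqrt(k/N).
N = 2^20 = 1048576, k = 17
sin(theta) = sqrt(k/N) = 0.004026470338
theta = arcsin(sqrt(k/N)) = 0.004026481217 rad
P(j) reaches its first maximum when (2j+1)*theta is as close as possible to pi/2, i.e. j = round(pi/(4*theta) - 1/2).
pi/(4*theta) - 1/2 = 194.5582
(For comparison, the common estimate pi/4 * sqrt(N/k) = 195.0587; the exact maximiser is used here.)
Optimal iterations = 195

195


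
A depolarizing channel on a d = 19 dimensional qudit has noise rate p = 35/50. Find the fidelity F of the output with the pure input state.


F = (1-p) + p/d
= (1 - 0.7000) + 0.7000/19
= 0.3000 + 0.0368
= 0.3368

0.3368


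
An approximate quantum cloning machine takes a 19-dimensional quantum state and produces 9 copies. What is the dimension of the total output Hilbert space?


Output space = H^(tensor 9) where dim(H) = 19
dim = 19^9
= 361 (after 2 factors)
= 6859 (after 3 factors)
= 130321 (after 4 factors)
= 2476099 (after 5 factors)
= 47045881 (after 6 factors)
= 893871739 (after 7 factors)
= 16983563041 (after 8 factors)
= 322687697779 (after 9 factors)
= 322687697779

322687697779


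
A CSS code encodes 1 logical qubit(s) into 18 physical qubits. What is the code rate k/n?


Code rate R = k/n
= 1/18
= 0.0556

0.0556


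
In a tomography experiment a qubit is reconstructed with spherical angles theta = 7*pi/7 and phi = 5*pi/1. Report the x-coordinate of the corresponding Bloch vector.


theta = 3.1416, phi = 15.7080
r_x = sin(theta)*cos(phi) = 0.0000 * -1.0000
r_x = 0.0000

0.0000


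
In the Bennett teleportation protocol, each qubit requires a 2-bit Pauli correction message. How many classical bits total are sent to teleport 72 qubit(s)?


Quantum teleportation requires 2 classical bits per qubit teleported.
72 qubit(s) -> 2 * 72 = 144 classical bits

144


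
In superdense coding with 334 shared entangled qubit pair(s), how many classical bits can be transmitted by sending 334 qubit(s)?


Superdense coding allows 2 classical bits per shared entangled pair.
334 pair(s) -> 2 * 334 = 668 classical bits

668


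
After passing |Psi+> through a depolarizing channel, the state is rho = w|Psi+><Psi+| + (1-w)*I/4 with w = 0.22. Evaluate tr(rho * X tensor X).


|Psi+> = (|01> + |10>)/sqrt(2)
For the pure Bell state, <X_A X_B> = +1 (Bell-state Pauli correlator).
The maximally-mixed part I/4 has tr(I/4 * P tensor P) = 0 for any traceless Pauli P.
So <X_A X_B>_rho = w * (+1) + (1 - w) * 0
= 0.22 * (+1)
= 0.2200

0.2200


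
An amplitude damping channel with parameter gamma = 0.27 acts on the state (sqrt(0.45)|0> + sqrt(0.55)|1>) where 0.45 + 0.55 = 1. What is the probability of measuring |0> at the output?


For amplitude damping with parameter gamma on state sqrt(a)|0> + sqrt(b)|1>:
alpha^2 = 0.45, beta^2 = 0.55
P(|0>) = alpha^2 + gamma * beta^2
= 0.45 + 0.27 * 0.55
= 0.45 + 0.1485
= 0.5985

0.5985


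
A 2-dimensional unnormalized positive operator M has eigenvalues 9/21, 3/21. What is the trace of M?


tr(M) = sum of eigenvalues
= 9/21 + 3/21
= 12/21
= 0.5714

0.5714


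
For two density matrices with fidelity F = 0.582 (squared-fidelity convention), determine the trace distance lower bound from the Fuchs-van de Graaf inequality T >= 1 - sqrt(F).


Fuchs-van de Graaf (squared-fidelity convention): 1 - sqrt(F) <= T <= sqrt(1 - F).
Lower bound: T >= 1 - sqrt(F)
sqrt(F) = sqrt(0.582) = 0.7629
T >= 1 - 0.7629
T >= 0.2371

0.2371


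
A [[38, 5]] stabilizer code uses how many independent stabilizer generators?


For an [[n,k]] stabilizer code:
Number of stabilizer generators = n - k
= 38 - 5
= 33

33


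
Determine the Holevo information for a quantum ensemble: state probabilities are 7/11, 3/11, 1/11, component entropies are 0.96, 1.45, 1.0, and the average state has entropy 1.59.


chi = S(rho) - sum_i p_i * S(rho_i)
Weighted entropy = 7/11 * 0.96 + 3/11 * 1.45 + 1/11 * 1.0
= 1.0973
chi = 1.59 - 1.0973
= 0.4927

0.4927


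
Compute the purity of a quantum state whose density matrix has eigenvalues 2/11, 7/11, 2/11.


tr(rho^2) = sum of eigenvalues squared
= (2/11)^2 + (7/11)^2 + (2/11)^2
= (4 + 49 + 4) / 121
= 57/121
= 0.4711

0.4711


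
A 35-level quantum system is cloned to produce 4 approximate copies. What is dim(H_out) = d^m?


Output space = H^(tensor 4) where dim(H) = 35
dim = 35^4
= 1225 (after 2 factors)
= 42875 (after 3 factors)
= 1500625 (after 4 factors)
= 1500625

1500625


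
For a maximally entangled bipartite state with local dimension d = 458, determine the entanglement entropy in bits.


For a maximally entangled state in d x d:
S = log2(d) = log2(458)
= 8.8392

8.8392


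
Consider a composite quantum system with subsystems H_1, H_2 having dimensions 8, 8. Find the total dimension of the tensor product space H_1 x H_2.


dim(H_1 x H_2) = 8 * 8
= 64

64


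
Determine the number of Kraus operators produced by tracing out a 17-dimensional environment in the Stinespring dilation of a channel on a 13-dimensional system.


Tracing out the environment in an orthonormal basis {|i>_E} gives Kraus operators K_i = <i|_E U |0>_E.
Number of Kraus operators = dim(H_env) = d_env
= 17

17


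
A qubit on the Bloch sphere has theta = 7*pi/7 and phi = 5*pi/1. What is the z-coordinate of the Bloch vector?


theta = 3.1416, phi = 15.7080
r_z = cos(theta) = -1.0000

-1.0000


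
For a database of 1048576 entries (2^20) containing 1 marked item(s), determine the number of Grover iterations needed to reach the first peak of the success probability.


After j Grover iterations the success probability is P(j) = sin^2((2j+1)*theta), where sin(theta) = sqrt(k/N).
N = 2^20 = 1048576, k = 1
sin(theta) = sqrt(k/N) = 0.0009765625
theta = arcsin(sqrt(k/N)) = 0.0009765626552 rad
P(j) reaches its first maximum when (2j+1)*theta is as close as possible to pi/2, i.e. j = round(pi/(4*theta) - 1/2).
pi/(4*theta) - 1/2 = 803.7476
(For comparison, the common estimate pi/4 * sqrt(N/k) = 804.2477; the exact maximiser is used here.)
Optimal iterations = 804

804


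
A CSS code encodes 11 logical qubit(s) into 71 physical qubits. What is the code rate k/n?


Code rate R = k/n
= 11/71
= 0.1549

0.1549


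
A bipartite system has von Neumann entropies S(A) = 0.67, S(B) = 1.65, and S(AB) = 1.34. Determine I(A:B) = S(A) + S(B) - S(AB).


I(A:B) = S(A) + S(B) - S(AB)
= 0.67 + 1.65 - 1.34
= 0.9800

0.9800


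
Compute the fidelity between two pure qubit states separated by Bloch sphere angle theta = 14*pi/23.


For states separated by angle theta on Bloch sphere:
F = cos^2(theta/2)
theta = 14*pi/23 = 1.9123
theta/2 = 0.9561
cos(theta/2) = 0.5767
F = 0.3326

0.3326


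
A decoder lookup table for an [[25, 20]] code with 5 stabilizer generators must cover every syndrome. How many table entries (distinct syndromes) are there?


Each stabilizer generator gives a binary (+1 or -1) measurement outcome.
With 5 independent generators:
Total syndromes = 2^5
= 32

32


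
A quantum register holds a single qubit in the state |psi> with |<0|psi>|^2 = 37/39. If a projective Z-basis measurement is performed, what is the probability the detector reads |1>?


|alpha|^2 = 37/39 = 0.9487
|beta|^2 = 1 - 37/39 = 2/39 = 0.0513
P(|1>) = |beta|^2 = 0.0513

0.0513


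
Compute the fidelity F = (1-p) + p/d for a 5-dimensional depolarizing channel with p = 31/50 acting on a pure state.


F = (1-p) + p/d
= (1 - 0.6200) + 0.6200/5
= 0.3800 + 0.1240
= 0.5040

0.5040


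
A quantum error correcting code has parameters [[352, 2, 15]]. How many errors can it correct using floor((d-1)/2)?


Code parameters: [[352, 2, 15]], distance d = 15.
Number of correctable errors = floor((d-1)/2)
= floor((15 - 1)/2)
= floor(14/2)
= 7

7


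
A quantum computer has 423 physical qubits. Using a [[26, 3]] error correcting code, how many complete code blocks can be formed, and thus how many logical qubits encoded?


Each code block uses 26 physical qubits for 3 logical qubit(s).
Number of complete blocks = floor(423 / 26) = 16
Logical qubits = 16 * 3
= 48

48


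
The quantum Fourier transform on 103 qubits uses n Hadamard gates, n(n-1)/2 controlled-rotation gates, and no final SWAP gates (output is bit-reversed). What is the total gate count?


Hadamard gates: 103
Controlled rotations: n*(n-1)/2 = 103*102/2 = 5253
SWAP gates: 0 (omitted)
Total = 103 + 5253
= 5356

5356


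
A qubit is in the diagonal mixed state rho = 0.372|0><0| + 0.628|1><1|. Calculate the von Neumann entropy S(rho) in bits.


S = -p*log2(p) - (1-p)*log2(1-p)
p = 0.3720, 1-p = 0.6280
= -0.3720 * log2(0.3720) - 0.6280 * log2(0.6280)
= -(-0.5307) - (-0.4215)
= 0.9522

0.9522


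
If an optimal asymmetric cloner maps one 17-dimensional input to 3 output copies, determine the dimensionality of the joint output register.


Output space = H^(tensor 3) where dim(H) = 17
dim = 17^3
= 289 (after 2 factors)
= 4913 (after 3 factors)
= 4913

4913


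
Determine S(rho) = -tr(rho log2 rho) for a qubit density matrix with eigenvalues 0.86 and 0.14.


S = -p*log2(p) - (1-p)*log2(1-p)
p = 0.8600, 1-p = 0.1400
= -0.8600 * log2(0.8600) - 0.1400 * log2(0.1400)
= -(-0.1871) - (-0.3971)
= 0.5842

0.5842


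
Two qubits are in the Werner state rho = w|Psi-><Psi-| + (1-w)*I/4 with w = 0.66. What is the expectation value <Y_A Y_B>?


|Psi-> = (|01> - |10>)/sqrt(2)
For the pure Bell state, <Y_A Y_B> = -1 (Bell-state Pauli correlator).
The maximally-mixed part I/4 has tr(I/4 * P tensor P) = 0 for any traceless Pauli P.
So <Y_A Y_B>_rho = w * (-1) + (1 - w) * 0
= 0.66 * (-1)
= -0.6600

-0.6600


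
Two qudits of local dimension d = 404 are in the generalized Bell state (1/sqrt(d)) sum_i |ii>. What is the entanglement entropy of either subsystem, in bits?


For a maximally entangled state in d x d:
S = log2(d) = log2(404)
= 8.6582

8.6582


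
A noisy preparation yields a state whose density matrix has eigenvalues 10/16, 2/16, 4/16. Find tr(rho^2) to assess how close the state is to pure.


tr(rho^2) = sum of eigenvalues squared
= (10/16)^2 + (2/16)^2 + (4/16)^2
= (100 + 4 + 16) / 256
= 120/256
= 0.4688

0.4688


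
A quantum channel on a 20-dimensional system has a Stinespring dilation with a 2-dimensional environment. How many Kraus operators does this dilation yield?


Tracing out the environment in an orthonormal basis {|i>_E} gives Kraus operators K_i = <i|_E U |0>_E.
Number of Kraus operators = dim(H_env) = d_env
= 2

2


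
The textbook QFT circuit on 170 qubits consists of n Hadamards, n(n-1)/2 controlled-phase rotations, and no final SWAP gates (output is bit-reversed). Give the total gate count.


Hadamard gates: 170
Controlled rotations: n*(n-1)/2 = 170*169/2 = 14365
SWAP gates: 0 (omitted)
Total = 170 + 14365
= 14535

14535


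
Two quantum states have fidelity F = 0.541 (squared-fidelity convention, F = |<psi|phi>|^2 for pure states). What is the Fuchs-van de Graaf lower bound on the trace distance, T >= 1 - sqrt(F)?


Fuchs-van de Graaf (squared-fidelity convention): 1 - sqrt(F) <= T <= sqrt(1 - F).
Lower bound: T >= 1 - sqrt(F)
sqrt(F) = sqrt(0.541) = 0.7355
T >= 1 - 0.7355
T >= 0.2645

0.2645


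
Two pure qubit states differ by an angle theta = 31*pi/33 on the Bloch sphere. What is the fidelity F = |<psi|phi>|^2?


For states separated by angle theta on Bloch sphere:
F = cos^2(theta/2)
theta = 31*pi/33 = 2.9512
theta/2 = 1.4756
cos(theta/2) = 0.0951
F = 0.0090

0.0090


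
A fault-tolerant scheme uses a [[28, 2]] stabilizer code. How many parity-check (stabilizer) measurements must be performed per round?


For an [[n,k]] stabilizer code:
Number of stabilizer generators = n - k
= 28 - 2
= 26

26


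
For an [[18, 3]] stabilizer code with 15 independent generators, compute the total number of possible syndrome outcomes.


Each stabilizer generator gives a binary (+1 or -1) measurement outcome.
With 15 independent generators:
Total syndromes = 2^15
= 32768

32768


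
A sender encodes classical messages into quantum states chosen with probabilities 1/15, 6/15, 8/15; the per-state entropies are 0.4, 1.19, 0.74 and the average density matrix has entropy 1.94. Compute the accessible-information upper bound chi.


chi = S(rho) - sum_i p_i * S(rho_i)
Weighted entropy = 1/15 * 0.4 + 6/15 * 1.19 + 8/15 * 0.74
= 0.8973
chi = 1.94 - 0.8973
= 1.0427

1.0427


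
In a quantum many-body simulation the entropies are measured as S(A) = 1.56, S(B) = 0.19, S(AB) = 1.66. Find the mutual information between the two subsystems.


I(A:B) = S(A) + S(B) - S(AB)
= 1.56 + 0.19 - 1.66
= 0.0900

0.0900


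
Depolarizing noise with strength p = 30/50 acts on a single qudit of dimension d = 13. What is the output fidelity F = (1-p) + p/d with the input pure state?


F = (1-p) + p/d
= (1 - 0.6000) + 0.6000/13
= 0.4000 + 0.0462
= 0.4462

0.4462


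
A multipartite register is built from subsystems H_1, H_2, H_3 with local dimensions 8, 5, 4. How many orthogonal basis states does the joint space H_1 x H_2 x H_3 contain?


dim(H_1 x H_2 x H_3) = 8 * 5 * 4
= 40 * 4
= 160

160


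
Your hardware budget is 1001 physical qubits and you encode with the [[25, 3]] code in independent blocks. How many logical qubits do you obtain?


Each code block uses 25 physical qubits for 3 logical qubit(s).
Number of complete blocks = floor(1001 / 25) = 40
Logical qubits = 40 * 3
= 120

120


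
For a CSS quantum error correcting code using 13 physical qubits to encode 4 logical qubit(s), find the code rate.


Code rate R = k/n
= 4/13
= 0.3077

0.3077


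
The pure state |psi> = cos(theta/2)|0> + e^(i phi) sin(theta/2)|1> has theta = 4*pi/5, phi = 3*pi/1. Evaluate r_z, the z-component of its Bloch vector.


theta = 2.5133, phi = 9.4248
r_z = cos(theta) = -0.8090

-0.8090


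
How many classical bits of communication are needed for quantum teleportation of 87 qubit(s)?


Quantum teleportation requires 2 classical bits per qubit teleported.
87 qubit(s) -> 2 * 87 = 174 classical bits

174


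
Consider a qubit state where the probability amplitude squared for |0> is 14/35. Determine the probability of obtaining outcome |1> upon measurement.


|alpha|^2 = 14/35 = 0.4000
|beta|^2 = 1 - 14/35 = 21/35 = 0.6000
P(|1>) = |beta|^2 = 0.6000

0.6000


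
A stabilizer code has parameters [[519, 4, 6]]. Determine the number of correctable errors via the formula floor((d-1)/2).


Code parameters: [[519, 4, 6]], distance d = 6.
Number of correctable errors = floor((d-1)/2)
= floor((6 - 1)/2)
= floor(5/2)
= 2

2


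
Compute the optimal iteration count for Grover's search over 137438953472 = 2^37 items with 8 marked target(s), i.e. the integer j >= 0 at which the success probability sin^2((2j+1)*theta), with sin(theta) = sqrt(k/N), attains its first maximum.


After j Grover iterations the success probability is P(j) = sin^2((2j+1)*theta), where sin(theta) = sqrt(k/N).
N = 2^37 = 137438953472, k = 8
sin(theta) = sqrt(k/N) = 7.629394531e-06
theta = arcsin(sqrt(k/N)) = 7.629394531e-06 rad
P(j) reaches its first maximum when (2j+1)*theta is as close as possible to pi/2, i.e. j = round(pi/(4*theta) - 1/2).
pi/(4*theta) - 1/2 = 102943.2081
(For comparison, the common estimate pi/4 * sqrt(N/k) = 102943.7081; the exact maximiser is used here.)
Optimal iterations = 102943

102943


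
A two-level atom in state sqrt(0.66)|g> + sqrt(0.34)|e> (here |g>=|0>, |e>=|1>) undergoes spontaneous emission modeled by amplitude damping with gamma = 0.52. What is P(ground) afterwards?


For amplitude damping with parameter gamma on state sqrt(a)|0> + sqrt(b)|1>:
alpha^2 = 0.66, beta^2 = 0.34
P(|0>) = alpha^2 + gamma * beta^2
= 0.66 + 0.52 * 0.34
= 0.66 + 0.1768
= 0.8368

0.8368


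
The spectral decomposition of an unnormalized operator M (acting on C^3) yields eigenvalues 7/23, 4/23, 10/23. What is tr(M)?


tr(M) = sum of eigenvalues
= 7/23 + 4/23 + 10/23
= 21/23
= 0.9130

0.9130


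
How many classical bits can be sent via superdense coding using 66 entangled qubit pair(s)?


Superdense coding allows 2 classical bits per shared entangled pair.
66 pair(s) -> 2 * 66 = 132 classical bits

132


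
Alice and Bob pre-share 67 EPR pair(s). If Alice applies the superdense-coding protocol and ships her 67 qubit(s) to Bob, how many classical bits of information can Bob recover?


Superdense coding allows 2 classical bits per shared entangled pair.
67 pair(s) -> 2 * 67 = 134 classical bits

134


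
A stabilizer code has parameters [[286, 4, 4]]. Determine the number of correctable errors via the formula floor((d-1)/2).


Code parameters: [[286, 4, 4]], distance d = 4.
Number of correctable errors = floor((d-1)/2)
= floor((4 - 1)/2)
= floor(3/2)
= 1

1


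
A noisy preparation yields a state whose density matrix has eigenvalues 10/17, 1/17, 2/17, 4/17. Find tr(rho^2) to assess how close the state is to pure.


tr(rho^2) = sum of eigenvalues squared
= (10/17)^2 + (1/17)^2 + (2/17)^2 + (4/17)^2
= (100 + 1 + 4 + 16) / 289
= 121/289
= 0.4187

0.4187


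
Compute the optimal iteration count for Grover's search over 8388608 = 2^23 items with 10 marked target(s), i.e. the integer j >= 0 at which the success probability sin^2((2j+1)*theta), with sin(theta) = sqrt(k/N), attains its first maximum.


After j Grover iterations the success probability is P(j) = sin^2((2j+1)*theta), where sin(theta) = sqrt(k/N).
N = 2^23 = 8388608, k = 10
sin(theta) = sqrt(k/N) = 0.001091830067
theta = arcsin(sqrt(k/N)) = 0.001091830284 rad
P(j) reaches its first maximum when (2j+1)*theta is as close as possible to pi/2, i.e. j = round(pi/(4*theta) - 1/2).
pi/(4*theta) - 1/2 = 718.8409
(For comparison, the common estimate pi/4 * sqrt(N/k) = 719.3410; the exact maximiser is used here.)
Optimal iterations = 719

719


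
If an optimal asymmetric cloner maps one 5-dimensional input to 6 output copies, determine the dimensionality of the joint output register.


Output space = H^(tensor 6) where dim(H) = 5
dim = 5^6
= 25 (after 2 factors)
= 125 (after 3 factors)
= 625 (after 4 factors)
= 3125 (after 5 factors)
= 15625 (after 6 factors)
= 15625

15625


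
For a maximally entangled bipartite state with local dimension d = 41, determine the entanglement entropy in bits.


For a maximally entangled state in d x d:
S = log2(d) = log2(41)
= 5.3576

5.3576


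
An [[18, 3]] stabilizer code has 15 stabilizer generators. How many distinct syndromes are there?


Each stabilizer generator gives a binary (+1 or -1) measurement outcome.
With 15 independent generators:
Total syndromes = 2^15
= 32768

32768


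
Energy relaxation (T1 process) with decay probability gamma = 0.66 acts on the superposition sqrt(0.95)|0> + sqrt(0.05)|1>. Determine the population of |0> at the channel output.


For amplitude damping with parameter gamma on state sqrt(a)|0> + sqrt(b)|1>:
alpha^2 = 0.95, beta^2 = 0.05
P(|0>) = alpha^2 + gamma * beta^2
= 0.95 + 0.66 * 0.05
= 0.95 + 0.0330
= 0.9830

0.9830


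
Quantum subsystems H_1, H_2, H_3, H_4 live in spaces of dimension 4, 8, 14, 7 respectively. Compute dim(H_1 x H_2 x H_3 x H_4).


dim(H_1 x H_2 x H_3 x H_4) = 4 * 8 * 14 * 7
= 32 * 14 * 7
= 448 * 7
= 3136

3136


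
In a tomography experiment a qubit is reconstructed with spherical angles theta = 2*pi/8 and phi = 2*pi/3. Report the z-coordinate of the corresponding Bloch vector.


theta = 0.7854, phi = 2.0944
r_z = cos(theta) = 0.7071

0.7071


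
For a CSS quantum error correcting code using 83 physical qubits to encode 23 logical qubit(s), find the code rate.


Code rate R = k/n
= 23/83
= 0.2771

0.2771


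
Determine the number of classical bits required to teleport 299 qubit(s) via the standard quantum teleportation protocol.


Quantum teleportation requires 2 classical bits per qubit teleported.
299 qubit(s) -> 2 * 299 = 598 classical bits

598


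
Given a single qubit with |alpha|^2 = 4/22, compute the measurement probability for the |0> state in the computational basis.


|alpha|^2 = 4/22 = 0.1818
|beta|^2 = 1 - 4/22 = 18/22 = 0.8182
P(|0>) = |alpha|^2 = 0.1818

0.1818


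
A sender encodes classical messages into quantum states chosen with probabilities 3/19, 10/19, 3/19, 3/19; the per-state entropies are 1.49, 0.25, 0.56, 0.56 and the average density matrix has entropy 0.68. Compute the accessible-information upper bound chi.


chi = S(rho) - sum_i p_i * S(rho_i)
Weighted entropy = 3/19 * 1.49 + 10/19 * 0.25 + 3/19 * 0.56 + 3/19 * 0.56
= 0.5437
chi = 0.68 - 0.5437
= 0.1363

0.1363


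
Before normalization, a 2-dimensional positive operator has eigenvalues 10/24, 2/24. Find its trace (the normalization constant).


tr(M) = sum of eigenvalues
= 10/24 + 2/24
= 12/24
= 0.5000

0.5000


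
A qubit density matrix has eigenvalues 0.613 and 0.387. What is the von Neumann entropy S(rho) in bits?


S = -p*log2(p) - (1-p)*log2(1-p)
p = 0.6130, 1-p = 0.3870
= -0.6130 * log2(0.6130) - 0.3870 * log2(0.3870)
= -(-0.4328) - (-0.5300)
= 0.9628

0.9628


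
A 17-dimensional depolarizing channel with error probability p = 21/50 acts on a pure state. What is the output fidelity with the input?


F = (1-p) + p/d
= (1 - 0.4200) + 0.4200/17
= 0.5800 + 0.0247
= 0.6047

0.6047


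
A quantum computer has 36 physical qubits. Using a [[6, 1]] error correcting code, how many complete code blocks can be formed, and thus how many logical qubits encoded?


Each code block uses 6 physical qubits for 1 logical qubit(s).
Number of complete blocks = floor(36 / 6) = 6
Logical qubits = 6 * 1
= 6

6


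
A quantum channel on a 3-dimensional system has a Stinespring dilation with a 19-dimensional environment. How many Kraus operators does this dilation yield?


Tracing out the environment in an orthonormal basis {|i>_E} gives Kraus operators K_i = <i|_E U |0>_E.
Number of Kraus operators = dim(H_env) = d_env
= 19

19


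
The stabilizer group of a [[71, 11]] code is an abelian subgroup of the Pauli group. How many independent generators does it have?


For an [[n,k]] stabilizer code:
Number of stabilizer generators = n - k
= 71 - 11
= 60

60


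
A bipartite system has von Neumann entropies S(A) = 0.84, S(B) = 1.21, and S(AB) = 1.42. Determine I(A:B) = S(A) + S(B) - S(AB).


I(A:B) = S(A) + S(B) - S(AB)
= 0.84 + 1.21 - 1.42
= 0.6300

0.6300


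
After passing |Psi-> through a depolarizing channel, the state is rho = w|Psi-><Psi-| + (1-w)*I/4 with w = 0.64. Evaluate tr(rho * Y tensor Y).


|Psi-> = (|01> - |10>)/sqrt(2)
For the pure Bell state, <Y_A Y_B> = -1 (Bell-state Pauli correlator).
The maximally-mixed part I/4 has tr(I/4 * P tensor P) = 0 for any traceless Pauli P.
So <Y_A Y_B>_rho = w * (-1) + (1 - w) * 0
= 0.64 * (-1)
= -0.6400

-0.6400


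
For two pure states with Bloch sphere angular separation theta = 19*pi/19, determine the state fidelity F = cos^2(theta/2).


For states separated by angle theta on Bloch sphere:
F = cos^2(theta/2)
theta = 19*pi/19 = 3.1416
theta/2 = 1.5708
cos(theta/2) = 0.0000
F = 0.0000

0.0000


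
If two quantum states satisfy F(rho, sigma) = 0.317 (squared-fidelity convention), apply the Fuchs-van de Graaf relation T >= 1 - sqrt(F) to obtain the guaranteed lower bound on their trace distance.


Fuchs-van de Graaf (squared-fidelity convention): 1 - sqrt(F) <= T <= sqrt(1 - F).
Lower bound: T >= 1 - sqrt(F)
sqrt(F) = sqrt(0.317) = 0.5630
T >= 1 - 0.5630
T >= 0.4370

0.4370


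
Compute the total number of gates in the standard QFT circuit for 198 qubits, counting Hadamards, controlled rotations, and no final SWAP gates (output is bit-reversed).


Hadamard gates: 198
Controlled rotations: n*(n-1)/2 = 198*197/2 = 19503
SWAP gates: 0 (omitted)
Total = 198 + 19503
= 19701

19701


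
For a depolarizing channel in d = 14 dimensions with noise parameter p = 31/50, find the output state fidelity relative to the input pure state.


F = (1-p) + p/d
= (1 - 0.6200) + 0.6200/14
= 0.3800 + 0.0443
= 0.4243

0.4243


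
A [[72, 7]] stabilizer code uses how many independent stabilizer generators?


For an [[n,k]] stabilizer code:
Number of stabilizer generators = n - k
= 72 - 7
= 65

65


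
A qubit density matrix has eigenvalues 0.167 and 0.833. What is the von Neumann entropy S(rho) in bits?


S = -p*log2(p) - (1-p)*log2(1-p)
p = 0.1670, 1-p = 0.8330
= -0.1670 * log2(0.1670) - 0.8330 * log2(0.8330)
= -(-0.4312) - (-0.2196)
= 0.6508

0.6508


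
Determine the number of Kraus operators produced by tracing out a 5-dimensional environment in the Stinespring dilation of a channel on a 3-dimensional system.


Tracing out the environment in an orthonormal basis {|i>_E} gives Kraus operators K_i = <i|_E U |0>_E.
Number of Kraus operators = dim(H_env) = d_env
= 5

5


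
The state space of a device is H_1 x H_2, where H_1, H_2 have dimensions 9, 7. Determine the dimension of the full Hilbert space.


dim(H_1 x H_2) = 9 * 7
= 63

63


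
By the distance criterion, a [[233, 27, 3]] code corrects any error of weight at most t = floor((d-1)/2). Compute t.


Code parameters: [[233, 27, 3]], distance d = 3.
Number of correctable errors = floor((d-1)/2)
= floor((3 - 1)/2)
= floor(2/2)
= 1

1


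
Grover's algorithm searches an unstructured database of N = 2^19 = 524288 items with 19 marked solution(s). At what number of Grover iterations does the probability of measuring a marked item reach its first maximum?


After j Grover iterations the success probability is P(j) = sin^2((2j+1)*theta), where sin(theta) = sqrt(k/N).
N = 2^19 = 524288, k = 19
sin(theta) = sqrt(k/N) = 0.00601993555
theta = arcsin(sqrt(k/N)) = 0.00601997191 rad
P(j) reaches its first maximum when (2j+1)*theta is as close as possible to pi/2, i.e. j = round(pi/(4*theta) - 1/2).
pi/(4*theta) - 1/2 = 129.9654
(For comparison, the common estimate pi/4 * sqrt(N/k) = 130.4662; the exact maximiser is used here.)
Optimal iterations = 130

130


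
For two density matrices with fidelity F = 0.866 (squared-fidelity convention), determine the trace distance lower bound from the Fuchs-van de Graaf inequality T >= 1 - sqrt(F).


Fuchs-van de Graaf (squared-fidelity convention): 1 - sqrt(F) <= T <= sqrt(1 - F).
Lower bound: T >= 1 - sqrt(F)
sqrt(F) = sqrt(0.866) = 0.9306
T >= 1 - 0.9306
T >= 0.0694

0.0694


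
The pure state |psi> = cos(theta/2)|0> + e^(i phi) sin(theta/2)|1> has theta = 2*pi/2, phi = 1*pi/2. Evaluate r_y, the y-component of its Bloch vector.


theta = 3.1416, phi = 1.5708
r_y = sin(theta)*sin(phi) = 0.0000 * 1.0000
r_y = 0.0000

0.0000


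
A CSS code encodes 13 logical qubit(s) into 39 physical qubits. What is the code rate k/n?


Code rate R = k/n
= 13/39
= 0.3333

0.3333


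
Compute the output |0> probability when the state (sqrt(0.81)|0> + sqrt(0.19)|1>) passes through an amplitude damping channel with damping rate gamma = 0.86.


For amplitude damping with parameter gamma on state sqrt(a)|0> + sqrt(b)|1>:
alpha^2 = 0.81, beta^2 = 0.19
P(|0>) = alpha^2 + gamma * beta^2
= 0.81 + 0.86 * 0.19
= 0.81 + 0.1634
= 0.9734

0.9734


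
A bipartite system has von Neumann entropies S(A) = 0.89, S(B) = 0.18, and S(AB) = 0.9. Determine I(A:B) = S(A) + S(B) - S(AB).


I(A:B) = S(A) + S(B) - S(AB)
= 0.89 + 0.18 - 0.9
= 0.1700

0.1700


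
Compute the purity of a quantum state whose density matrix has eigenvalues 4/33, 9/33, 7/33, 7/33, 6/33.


tr(rho^2) = sum of eigenvalues squared
= (4/33)^2 + (9/33)^2 + (7/33)^2 + (7/33)^2 + (6/33)^2
= (16 + 81 + 49 + 49 + 36) / 1089
= 231/1089
= 0.2121

0.2121


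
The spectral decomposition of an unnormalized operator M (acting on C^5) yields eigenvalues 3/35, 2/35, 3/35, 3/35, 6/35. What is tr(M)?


tr(M) = sum of eigenvalues
= 3/35 + 2/35 + 3/35 + 3/35 + 6/35
= 17/35
= 0.4857

0.4857


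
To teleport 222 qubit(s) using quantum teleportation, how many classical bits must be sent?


Quantum teleportation requires 2 classical bits per qubit teleported.
222 qubit(s) -> 2 * 222 = 444 classical bits

444


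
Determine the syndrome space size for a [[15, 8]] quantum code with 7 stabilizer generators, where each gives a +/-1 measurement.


Each stabilizer generator gives a binary (+1 or -1) measurement outcome.
With 7 independent generators:
Total syndromes = 2^7
= 128

128


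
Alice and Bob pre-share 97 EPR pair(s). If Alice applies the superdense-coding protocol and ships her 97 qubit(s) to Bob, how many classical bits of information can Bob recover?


Superdense coding allows 2 classical bits per shared entangled pair.
97 pair(s) -> 2 * 97 = 194 classical bits

194


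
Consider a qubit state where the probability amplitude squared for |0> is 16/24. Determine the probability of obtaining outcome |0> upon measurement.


|alpha|^2 = 16/24 = 0.6667
|beta|^2 = 1 - 16/24 = 8/24 = 0.3333
P(|0>) = |alpha|^2 = 0.6667

0.6667


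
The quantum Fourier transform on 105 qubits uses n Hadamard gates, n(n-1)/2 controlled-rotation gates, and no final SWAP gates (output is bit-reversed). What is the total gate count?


Hadamard gates: 105
Controlled rotations: n*(n-1)/2 = 105*104/2 = 5460
SWAP gates: 0 (omitted)
Total = 105 + 5460
= 5565

5565


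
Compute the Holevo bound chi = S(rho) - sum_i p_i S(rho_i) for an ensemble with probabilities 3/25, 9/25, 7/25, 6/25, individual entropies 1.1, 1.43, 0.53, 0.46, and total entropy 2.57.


chi = S(rho) - sum_i p_i * S(rho_i)
Weighted entropy = 3/25 * 1.1 + 9/25 * 1.43 + 7/25 * 0.53 + 6/25 * 0.46
= 0.9056
chi = 2.57 - 0.9056
= 1.6644

1.6644


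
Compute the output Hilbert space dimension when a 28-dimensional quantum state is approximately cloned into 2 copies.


Output space = H^(tensor 2) where dim(H) = 28
dim = 28^2
= 784

784


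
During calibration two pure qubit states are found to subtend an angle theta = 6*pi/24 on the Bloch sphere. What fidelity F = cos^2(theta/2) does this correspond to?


For states separated by angle theta on Bloch sphere:
F = cos^2(theta/2)
theta = 6*pi/24 = 0.7854
theta/2 = 0.3927
cos(theta/2) = 0.9239
F = 0.8536

0.8536


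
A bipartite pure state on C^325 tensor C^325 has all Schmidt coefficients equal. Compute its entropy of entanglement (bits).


For a maximally entangled state in d x d:
S = log2(d) = log2(325)
= 8.3443

8.3443


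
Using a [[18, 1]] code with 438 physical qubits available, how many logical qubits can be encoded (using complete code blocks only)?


Each code block uses 18 physical qubits for 1 logical qubit(s).
Number of complete blocks = floor(438 / 18) = 24
Logical qubits = 24 * 1
= 24

24


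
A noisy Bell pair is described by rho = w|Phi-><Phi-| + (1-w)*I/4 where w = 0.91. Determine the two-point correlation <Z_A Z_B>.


|Phi-> = (|00> - |11>)/sqrt(2)
For the pure Bell state, <Z_A Z_B> = +1 (Bell-state Pauli correlator).
The maximally-mixed part I/4 has tr(I/4 * P tensor P) = 0 for any traceless Pauli P.
So <Z_A Z_B>_rho = w * (+1) + (1 - w) * 0
= 0.91 * (+1)
= 0.9100

0.9100


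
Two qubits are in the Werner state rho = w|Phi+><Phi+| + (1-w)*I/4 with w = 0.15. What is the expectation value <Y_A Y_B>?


|Phi+> = (|00> + |11>)/sqrt(2)
For the pure Bell state, <Y_A Y_B> = -1 (Bell-state Pauli correlator).
The maximally-mixed part I/4 has tr(I/4 * P tensor P) = 0 for any traceless Pauli P.
So <Y_A Y_B>_rho = w * (-1) + (1 - w) * 0
= 0.15 * (-1)
= -0.1500

-0.1500


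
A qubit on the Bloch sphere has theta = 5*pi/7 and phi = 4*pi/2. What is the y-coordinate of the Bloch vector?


theta = 2.2440, phi = 6.2832
r_y = sin(theta)*sin(phi) = 0.7818 * 0.0000
r_y = 0.0000

0.0000


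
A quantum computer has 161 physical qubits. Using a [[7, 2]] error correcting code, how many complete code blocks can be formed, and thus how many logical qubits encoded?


Each code block uses 7 physical qubits for 2 logical qubit(s).
Number of complete blocks = floor(161 / 7) = 23
Logical qubits = 23 * 2
= 46

46


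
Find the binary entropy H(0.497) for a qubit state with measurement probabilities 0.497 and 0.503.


S = -p*log2(p) - (1-p)*log2(1-p)
p = 0.4970, 1-p = 0.5030
= -0.4970 * log2(0.4970) - 0.5030 * log2(0.5030)
= -(-0.5013) - (-0.4987)
= 1.0000

1.0000


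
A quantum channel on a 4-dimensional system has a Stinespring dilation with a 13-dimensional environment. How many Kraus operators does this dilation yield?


Tracing out the environment in an orthonormal basis {|i>_E} gives Kraus operators K_i = <i|_E U |0>_E.
Number of Kraus operators = dim(H_env) = d_env
= 13

13


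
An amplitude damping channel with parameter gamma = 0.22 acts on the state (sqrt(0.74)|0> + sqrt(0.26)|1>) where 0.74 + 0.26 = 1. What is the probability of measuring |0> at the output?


For amplitude damping with parameter gamma on state sqrt(a)|0> + sqrt(b)|1>:
alpha^2 = 0.74, beta^2 = 0.26
P(|0>) = alpha^2 + gamma * beta^2
= 0.74 + 0.22 * 0.26
= 0.74 + 0.0572
= 0.7972

0.7972


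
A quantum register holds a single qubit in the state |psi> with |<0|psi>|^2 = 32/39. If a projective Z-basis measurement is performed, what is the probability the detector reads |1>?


|alpha|^2 = 32/39 = 0.8205
|beta|^2 = 1 - 32/39 = 7/39 = 0.1795
P(|1>) = |beta|^2 = 0.1795

0.1795


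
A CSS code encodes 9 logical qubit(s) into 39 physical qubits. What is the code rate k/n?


Code rate R = k/n
= 9/39
= 0.2308

0.2308


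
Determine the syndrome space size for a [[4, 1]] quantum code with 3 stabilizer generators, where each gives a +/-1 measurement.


Each stabilizer generator gives a binary (+1 or -1) measurement outcome.
With 3 independent generators:
Total syndromes = 2^3
= 8

8


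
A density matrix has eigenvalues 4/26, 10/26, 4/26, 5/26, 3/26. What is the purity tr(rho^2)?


tr(rho^2) = sum of eigenvalues squared
= (4/26)^2 + (10/26)^2 + (4/26)^2 + (5/26)^2 + (3/26)^2
= (16 + 100 + 16 + 25 + 9) / 676
= 166/676
= 0.2456

0.2456


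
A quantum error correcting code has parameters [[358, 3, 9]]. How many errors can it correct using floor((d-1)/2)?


Code parameters: [[358, 3, 9]], distance d = 9.
Number of correctable errors = floor((d-1)/2)
= floor((9 - 1)/2)
= floor(8/2)
= 4

4


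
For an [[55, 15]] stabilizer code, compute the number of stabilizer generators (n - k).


For an [[n,k]] stabilizer code:
Number of stabilizer generators = n - k
= 55 - 15
= 40

40


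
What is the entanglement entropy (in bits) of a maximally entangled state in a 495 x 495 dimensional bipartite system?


For a maximally entangled state in d x d:
S = log2(d) = log2(495)
= 8.9513

8.9513


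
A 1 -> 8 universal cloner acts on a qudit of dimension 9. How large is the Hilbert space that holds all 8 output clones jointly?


Output space = H^(tensor 8) where dim(H) = 9
dim = 9^8
= 81 (after 2 factors)
= 729 (after 3 factors)
= 6561 (after 4 factors)
= 59049 (after 5 factors)
= 531441 (after 6 factors)
= 4782969 (after 7 factors)
= 43046721 (after 8 factors)
= 43046721

43046721


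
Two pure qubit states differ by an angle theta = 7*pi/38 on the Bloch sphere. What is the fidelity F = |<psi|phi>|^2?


For states separated by angle theta on Bloch sphere:
F = cos^2(theta/2)
theta = 7*pi/38 = 0.5787
theta/2 = 0.2894
cos(theta/2) = 0.9584
F = 0.9186

0.9186


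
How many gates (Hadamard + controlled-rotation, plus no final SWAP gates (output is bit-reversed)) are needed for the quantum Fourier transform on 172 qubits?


Hadamard gates: 172
Controlled rotations: n*(n-1)/2 = 172*171/2 = 14706
SWAP gates: 0 (omitted)
Total = 172 + 14706
= 14878

14878


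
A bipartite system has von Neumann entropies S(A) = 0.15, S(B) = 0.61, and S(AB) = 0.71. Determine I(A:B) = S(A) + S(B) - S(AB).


I(A:B) = S(A) + S(B) - S(AB)
= 0.15 + 0.61 - 0.71
= 0.0500

0.0500


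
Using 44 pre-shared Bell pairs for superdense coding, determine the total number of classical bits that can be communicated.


Superdense coding allows 2 classical bits per shared entangled pair.
44 pair(s) -> 2 * 44 = 88 classical bits

88


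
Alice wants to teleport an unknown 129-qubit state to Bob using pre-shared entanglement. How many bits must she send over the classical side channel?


Quantum teleportation requires 2 classical bits per qubit teleported.
129 qubit(s) -> 2 * 129 = 258 classical bits

258


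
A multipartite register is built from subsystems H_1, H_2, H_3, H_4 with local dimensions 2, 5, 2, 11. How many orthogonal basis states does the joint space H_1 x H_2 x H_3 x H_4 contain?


dim(H_1 x H_2 x H_3 x H_4) = 2 * 5 * 2 * 11
= 10 * 2 * 11
= 20 * 11
= 220

220


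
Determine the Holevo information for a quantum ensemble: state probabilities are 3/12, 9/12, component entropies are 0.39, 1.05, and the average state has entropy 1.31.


chi = S(rho) - sum_i p_i * S(rho_i)
Weighted entropy = 3/12 * 0.39 + 9/12 * 1.05
= 0.8850
chi = 1.31 - 0.8850
= 0.4250

0.4250


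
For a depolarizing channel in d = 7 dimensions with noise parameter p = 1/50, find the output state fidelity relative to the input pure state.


F = (1-p) + p/d
= (1 - 0.0200) + 0.0200/7
= 0.9800 + 0.0029
= 0.9829

0.9829


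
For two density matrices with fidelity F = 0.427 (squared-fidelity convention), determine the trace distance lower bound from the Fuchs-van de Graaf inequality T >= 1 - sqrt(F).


Fuchs-van de Graaf (squared-fidelity convention): 1 - sqrt(F) <= T <= sqrt(1 - F).
Lower bound: T >= 1 - sqrt(F)
sqrt(F) = sqrt(0.427) = 0.6535
T >= 1 - 0.6535
T >= 0.3465

0.3465


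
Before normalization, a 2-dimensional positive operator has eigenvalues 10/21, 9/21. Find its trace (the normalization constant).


tr(M) = sum of eigenvalues
= 10/21 + 9/21
= 19/21
= 0.9048

0.9048


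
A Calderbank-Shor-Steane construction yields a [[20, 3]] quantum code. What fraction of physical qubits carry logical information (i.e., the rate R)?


Code rate R = k/n
= 3/20
= 0.1500

0.1500


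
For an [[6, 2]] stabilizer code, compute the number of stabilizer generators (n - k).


For an [[n,k]] stabilizer code:
Number of stabilizer generators = n - k
= 6 - 2
= 4

4


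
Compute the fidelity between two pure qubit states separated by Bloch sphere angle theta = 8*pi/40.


For states separated by angle theta on Bloch sphere:
F = cos^2(theta/2)
theta = 8*pi/40 = 0.6283
theta/2 = 0.3142
cos(theta/2) = 0.9511
F = 0.9045

0.9045


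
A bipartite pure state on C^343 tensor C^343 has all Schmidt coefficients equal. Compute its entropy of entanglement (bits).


For a maximally entangled state in d x d:
S = log2(d) = log2(343)
= 8.4221

8.4221
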